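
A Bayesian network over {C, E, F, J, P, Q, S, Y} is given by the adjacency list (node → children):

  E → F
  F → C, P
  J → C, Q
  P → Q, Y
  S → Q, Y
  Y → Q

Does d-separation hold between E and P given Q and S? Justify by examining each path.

We examine all 4 paths between E and P:
Path 1: E → F → P
  F is a chain and F is not conditioned on — no node blocks this path, so it is active.
Path 2: E → F → C ← J → Q ← P
  C is a collider here and neither C nor any of its descendants is conditioned on, so the collider stays closed — the path is blocked at C.
Path 3: E → F → C ← J → Q ← S → Y ← P
  C is a collider here and neither C nor any of its descendants is conditioned on, so the collider stays closed — the path is blocked at C.
Path 4: E → F → C ← J → Q ← Y ← P
  C is a collider here and neither C nor any of its descendants is conditioned on, so the collider stays closed — the path is blocked at C.
Because an active path exists, E and P are not d-separated.

No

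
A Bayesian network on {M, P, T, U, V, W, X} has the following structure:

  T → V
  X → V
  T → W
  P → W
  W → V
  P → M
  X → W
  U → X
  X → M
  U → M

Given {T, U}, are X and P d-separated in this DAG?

Enumerating the 5 paths from X to P and testing each for blocking by {T, U}:
Path 1: X → M ← P
  M is a collider here and neither M nor any of its descendants is conditioned on, so the collider stays closed — the path is blocked at M.
Path 2: X → W ← P
  W is a collider here and neither W nor any of its descendants is conditioned on, so the collider stays closed — the path is blocked at W.
Path 3: X → V ← W ← P
  V is a collider here and neither V nor any of its descendants is conditioned on, so the collider stays closed — the path is blocked at V.
Path 4: X → V ← T → W ← P
  V is a collider here and neither V nor any of its descendants is conditioned on, so the collider stays closed — the path is blocked at V.
Path 5: X ← U → M ← P
  U is a fork here and U is conditioned on, so the path is blocked at U.
All paths are blocked; X ⊥ P | {T, U} holds.

Yes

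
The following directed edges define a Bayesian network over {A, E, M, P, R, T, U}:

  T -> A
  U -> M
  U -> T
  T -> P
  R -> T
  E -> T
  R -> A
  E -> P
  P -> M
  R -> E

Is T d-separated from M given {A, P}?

No

We examine all 5 paths between T and M:
  1. T ← U → M — U:fork[open] ⇒ active
  2. T ← R → E → P → M — R:fork[open]; E:chain[open]; P:chain[blocks] ⇒ blocked
  3. T → P → M — P:chain[blocks] ⇒ blocked
  4. T ← E → P → M — E:fork[open]; P:chain[blocks] ⇒ blocked
  5. T → A ← R → E → P → M — A:collider[open]; R:fork[open]; E:chain[open]; P:chain[blocks] ⇒ blocked
Since the path T ← U → M is active, T and M are not d-separated given {A, P}.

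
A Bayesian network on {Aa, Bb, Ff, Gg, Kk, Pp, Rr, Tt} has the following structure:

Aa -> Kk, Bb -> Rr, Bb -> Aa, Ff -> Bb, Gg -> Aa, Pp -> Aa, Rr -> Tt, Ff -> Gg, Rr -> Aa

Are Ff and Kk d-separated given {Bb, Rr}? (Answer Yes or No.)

No — Ff and Kk are not d-separated given {Bb, Rr}.

Enumerating the 3 paths from Ff to Kk and testing each for blocking by {Bb, Rr}:
Path 1: Ff → Bb → Rr → Aa → Kk
  Bb is a chain here and Bb is conditioned on, so the path is blocked at Bb.
Path 2: Ff → Bb → Aa → Kk
  Bb is a chain here and Bb is conditioned on, so the path is blocked at Bb.
Path 3: Ff → Gg → Aa → Kk
  Gg is a chain and Gg is not conditioned on; Aa is a chain and Aa is not conditioned on — no node blocks this path, so it is active.
Since the path Ff → Gg → Aa → Kk is active, Ff and Kk are not d-separated given {Bb, Rr}.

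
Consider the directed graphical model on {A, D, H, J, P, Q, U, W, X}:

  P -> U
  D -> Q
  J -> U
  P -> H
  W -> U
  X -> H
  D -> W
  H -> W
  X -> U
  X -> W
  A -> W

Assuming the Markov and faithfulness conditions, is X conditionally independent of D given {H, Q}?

Yes

Enumerating the 5 paths from X to D and testing each for blocking by {H, Q}:
Path 1: X → U ← W ← D
  U is a collider here and neither U nor any of its descendants is conditioned on, so the collider stays closed — the path is blocked at U.
Path 2: X → U ← P → H → W ← D
  U is a collider here and neither U nor any of its descendants is conditioned on, so the collider stays closed — the path is blocked at U.
Path 3: X → H → W ← D
  H is a chain here and H is conditioned on, so the path is blocked at H.
Path 4: X → H ← P → U ← W ← D
  U is a collider here and neither U nor any of its descendants is conditioned on, so the collider stays closed — the path is blocked at U.
Path 5: X → W ← D
  W is a collider here and neither W nor any of its descendants is conditioned on, so the collider stays closed — the path is blocked at W.
All paths are blocked; X ⊥ D | {H, Q} holds.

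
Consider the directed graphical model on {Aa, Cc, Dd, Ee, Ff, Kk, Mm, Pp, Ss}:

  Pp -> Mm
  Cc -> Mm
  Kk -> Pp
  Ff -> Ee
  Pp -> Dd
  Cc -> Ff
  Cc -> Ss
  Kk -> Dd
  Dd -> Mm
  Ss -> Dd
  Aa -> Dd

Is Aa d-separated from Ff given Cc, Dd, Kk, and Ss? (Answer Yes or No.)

Yes — Aa and Ff are d-separated given {Cc, Dd, Kk, Ss}.

There are 4 undirected paths between Aa and Ff; checking each against the conditioning set {Cc, Dd, Kk, Ss}:
Path 1: Aa → Dd ← Ss ← Cc → Ff
  Ss is a chain here and Ss is conditioned on, so the path is blocked at Ss.
Path 2: Aa → Dd ← Pp → Mm ← Cc → Ff
  Mm is a collider here and neither Mm nor any of its descendants is conditioned on, so the collider stays closed — the path is blocked at Mm.
Path 3: Aa → Dd ← Kk → Pp → Mm ← Cc → Ff
  Kk is a fork here and Kk is conditioned on, so the path is blocked at Kk.
Path 4: Aa → Dd → Mm ← Cc → Ff
  Dd is a chain here and Dd is conditioned on, so the path is blocked at Dd.
All paths are blocked; Aa ⊥ Ff | {Cc, Dd, Kk, Ss} holds.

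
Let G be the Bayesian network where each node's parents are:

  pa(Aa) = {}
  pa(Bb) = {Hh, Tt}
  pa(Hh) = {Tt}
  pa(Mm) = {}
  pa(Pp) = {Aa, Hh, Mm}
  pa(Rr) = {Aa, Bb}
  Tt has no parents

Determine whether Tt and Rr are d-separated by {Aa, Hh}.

Enumerating the 4 paths from Tt to Rr and testing each for blocking by {Aa, Hh}:
Path 1: Tt → Hh → Pp ← Aa → Rr
  Hh is a chain here and Hh is conditioned on, so the path is blocked at Hh.
Path 2: Tt → Hh → Bb → Rr
  Hh is a chain here and Hh is conditioned on, so the path is blocked at Hh.
Path 3: Tt → Bb ← Hh → Pp ← Aa → Rr
  Bb is a collider here and neither Bb nor any of its descendants is conditioned on, so the collider stays closed — the path is blocked at Bb.
Path 4: Tt → Bb → Rr
  Bb is a chain and Bb is not conditioned on — no node blocks this path, so it is active.
Since the path Tt → Bb → Rr is active, Tt and Rr are not d-separated given {Aa, Hh}.

No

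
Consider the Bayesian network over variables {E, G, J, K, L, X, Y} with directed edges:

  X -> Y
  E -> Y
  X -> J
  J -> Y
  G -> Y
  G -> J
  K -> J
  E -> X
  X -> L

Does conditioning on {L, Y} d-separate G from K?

No

Enumerating the 4 paths from G to K and testing each for blocking by {L, Y}:
Path 1: G → J ← K
  J is a collider and its descendant Y is conditioned on, which opens it — no node blocks this path, so it is active.
Path 2: G → Y ← J ← K
  Y is a collider and Y is conditioned on, which opens it; J is a chain and J is not conditioned on — no node blocks this path, so it is active.
Path 3: G → Y ← X → J ← K
  Y is a collider and Y is conditioned on, which opens it; X is a fork and X is not conditioned on; J is a collider and its descendant Y is conditioned on, which opens it — no node blocks this path, so it is active.
Path 4: G → Y ← E → X → J ← K
  Y is a collider and Y is conditioned on, which opens it; E is a fork and E is not conditioned on; X is a chain and X is not conditioned on; J is a collider and its descendant Y is conditioned on, which opens it — no node blocks this path, so it is active.
Since the path G → J ← K is active, G and K are not d-separated given {L, Y}.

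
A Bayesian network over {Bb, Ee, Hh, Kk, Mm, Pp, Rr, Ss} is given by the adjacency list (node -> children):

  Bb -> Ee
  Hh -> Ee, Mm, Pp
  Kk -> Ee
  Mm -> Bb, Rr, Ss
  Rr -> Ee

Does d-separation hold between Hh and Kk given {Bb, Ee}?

No

We examine all 3 paths between Hh and Kk:
  1. Hh → Ee ← Kk — Ee:collider[open] ⇒ active
  2. Hh → Mm → Rr → Ee ← Kk — Mm:chain[open]; Rr:chain[open]; Ee:collider[open] ⇒ active
  3. Hh → Mm → Bb → Ee ← Kk — Mm:chain[open]; Bb:chain[blocks]; Ee:collider[open] ⇒ blocked
Because an active path exists, Hh and Kk are not d-separated.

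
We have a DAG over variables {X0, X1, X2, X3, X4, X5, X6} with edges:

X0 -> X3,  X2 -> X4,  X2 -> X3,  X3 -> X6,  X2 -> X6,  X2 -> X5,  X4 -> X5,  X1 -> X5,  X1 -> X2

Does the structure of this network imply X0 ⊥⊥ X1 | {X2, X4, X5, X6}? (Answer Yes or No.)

Yes

There are 6 undirected paths between X0 and X1; checking each against the conditioning set {X2, X4, X5, X6}:
  1. X0 → X3 ← X2 → X5 ← X1 — X3:collider[open]; X2:fork[blocks]; X5:collider[open] ⇒ blocked
  2. X0 → X3 ← X2 ← X1 — X3:collider[open]; X2:chain[blocks] ⇒ blocked
  3. X0 → X3 ← X2 → X4 → X5 ← X1 — X3:collider[open]; X2:fork[blocks]; X4:chain[blocks]; X5:collider[open] ⇒ blocked
  4. X0 → X3 → X6 ← X2 → X5 ← X1 — X3:chain[open]; X6:collider[open]; X2:fork[blocks]; X5:collider[open] ⇒ blocked
  5. X0 → X3 → X6 ← X2 ← X1 — X3:chain[open]; X6:collider[open]; X2:chain[blocks] ⇒ blocked
  6. X0 → X3 → X6 ← X2 → X4 → X5 ← X1 — X3:chain[open]; X6:collider[open]; X2:fork[blocks]; X4:chain[blocks]; X5:collider[open] ⇒ blocked
All paths are blocked; X0 ⊥ X1 | {X2, X4, X5, X6} holds.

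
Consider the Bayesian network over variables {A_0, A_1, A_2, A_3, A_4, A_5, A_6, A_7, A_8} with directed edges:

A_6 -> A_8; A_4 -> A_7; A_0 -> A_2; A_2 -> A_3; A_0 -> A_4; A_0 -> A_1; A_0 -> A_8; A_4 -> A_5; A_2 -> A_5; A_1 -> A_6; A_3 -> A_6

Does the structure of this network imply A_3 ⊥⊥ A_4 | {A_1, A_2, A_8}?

Enumerating the 6 paths from A_3 to A_4 and testing each for blocking by {A_1, A_2, A_8}:
  1. A_3 → A_6 ← A_1 ← A_0 → A_4 — A_6:collider[open]; A_1:chain[blocks]; A_0:fork[open] ⇒ blocked
  2. A_3 → A_6 ← A_1 ← A_0 → A_2 → A_5 ← A_4 — A_6:collider[open]; A_1:chain[blocks]; A_0:fork[open]; A_2:chain[blocks]; A_5:collider[blocks] ⇒ blocked
  3. A_3 → A_6 → A_8 ← A_0 → A_4 — A_6:chain[open]; A_8:collider[open]; A_0:fork[open] ⇒ active
  4. A_3 → A_6 → A_8 ← A_0 → A_2 → A_5 ← A_4 — A_6:chain[open]; A_8:collider[open]; A_0:fork[open]; A_2:chain[blocks]; A_5:collider[blocks] ⇒ blocked
  5. A_3 ← A_2 → A_5 ← A_4 — A_2:fork[blocks]; A_5:collider[blocks] ⇒ blocked
  6. A_3 ← A_2 ← A_0 → A_4 — A_2:chain[blocks]; A_0:fork[open] ⇒ blocked
At least one path is unblocked, so d-separation fails.

No — A_3 and A_4 are not d-separated given {A_1, A_2, A_8}.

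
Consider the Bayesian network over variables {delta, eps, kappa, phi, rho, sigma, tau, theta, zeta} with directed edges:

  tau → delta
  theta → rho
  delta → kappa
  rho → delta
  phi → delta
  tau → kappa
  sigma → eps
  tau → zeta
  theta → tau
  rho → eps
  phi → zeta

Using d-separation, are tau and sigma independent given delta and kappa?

Enumerating the 4 paths from tau to sigma and testing each for blocking by {delta, kappa}:
Path 1: tau → kappa ← delta ← rho → eps ← sigma
  delta is a chain here and delta is conditioned on, so the path is blocked at delta.
Path 2: tau → delta ← rho → eps ← sigma
  eps is a collider here and neither eps nor any of its descendants is conditioned on, so the collider stays closed — the path is blocked at eps.
Path 3: tau ← theta → rho → eps ← sigma
  eps is a collider here and neither eps nor any of its descendants is conditioned on, so the collider stays closed — the path is blocked at eps.
Path 4: tau → zeta ← phi → delta ← rho → eps ← sigma
  zeta is a collider here and neither zeta nor any of its descendants is conditioned on, so the collider stays closed — the path is blocked at zeta.
All paths are blocked; tau ⊥ sigma | {delta, kappa} holds.

Yes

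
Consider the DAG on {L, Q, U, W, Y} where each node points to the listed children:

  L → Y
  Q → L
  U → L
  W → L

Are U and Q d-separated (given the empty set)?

There is one path between U and Q:
Path 1: U → L ← Q
  L is a collider here and neither L nor any of its descendants is conditioned on, so the collider stays closed — the path is blocked at L.
Every path is blocked, so U and Q are d-separated given ∅.

Yes — U and Q are d-separated given ∅.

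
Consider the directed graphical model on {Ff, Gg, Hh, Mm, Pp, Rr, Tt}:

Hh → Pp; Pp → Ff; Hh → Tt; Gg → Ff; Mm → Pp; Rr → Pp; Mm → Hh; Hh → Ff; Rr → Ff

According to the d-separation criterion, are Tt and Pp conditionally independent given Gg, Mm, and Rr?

No

4 paths connect Tt and Pp; each must be blocked for d-separation to hold:
Path 1: Tt ← Hh ← Mm → Pp
  Mm is a fork here and Mm is conditioned on, so the path is blocked at Mm.
Path 2: Tt ← Hh → Pp
  Hh is a fork and Hh is not conditioned on — no node blocks this path, so it is active.
Path 3: Tt ← Hh → Ff ← Rr → Pp
  Ff is a collider here and neither Ff nor any of its descendants is conditioned on, so the collider stays closed — the path is blocked at Ff.
Path 4: Tt ← Hh → Ff ← Pp
  Ff is a collider here and neither Ff nor any of its descendants is conditioned on, so the collider stays closed — the path is blocked at Ff.
Since the path Tt ← Hh → Pp is active, Tt and Pp are not d-separated given {Gg, Mm, Rr}.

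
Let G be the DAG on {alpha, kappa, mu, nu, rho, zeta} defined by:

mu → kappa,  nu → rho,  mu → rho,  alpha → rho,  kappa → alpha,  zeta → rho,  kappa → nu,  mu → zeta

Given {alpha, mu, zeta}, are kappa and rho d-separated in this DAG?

No — kappa and rho are not d-separated given {alpha, mu, zeta}.

We examine all 4 paths between kappa and rho:
  1. kappa ← mu → zeta → rho — mu:fork[blocks]; zeta:chain[blocks] ⇒ blocked
  2. kappa ← mu → rho — mu:fork[blocks] ⇒ blocked
  3. kappa → alpha → rho — alpha:chain[blocks] ⇒ blocked
  4. kappa → nu → rho — nu:chain[open] ⇒ active
At least one path is unblocked, so d-separation fails.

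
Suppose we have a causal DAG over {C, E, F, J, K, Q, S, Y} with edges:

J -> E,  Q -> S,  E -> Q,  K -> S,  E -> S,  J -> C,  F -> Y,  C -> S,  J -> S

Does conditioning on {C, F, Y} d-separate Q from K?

Yes

4 paths connect Q and K; each must be blocked for d-separation to hold:
Path 1: Q ← E → S ← K
  S is a collider here and neither S nor any of its descendants is conditioned on, so the collider stays closed — the path is blocked at S.
Path 2: Q ← E ← J → S ← K
  S is a collider here and neither S nor any of its descendants is conditioned on, so the collider stays closed — the path is blocked at S.
Path 3: Q ← E ← J → C → S ← K
  C is a chain here and C is conditioned on, so the path is blocked at C.
Path 4: Q → S ← K
  S is a collider here and neither S nor any of its descendants is conditioned on, so the collider stays closed — the path is blocked at S.
Every path is blocked, so Q and K are d-separated given {C, F, Y}.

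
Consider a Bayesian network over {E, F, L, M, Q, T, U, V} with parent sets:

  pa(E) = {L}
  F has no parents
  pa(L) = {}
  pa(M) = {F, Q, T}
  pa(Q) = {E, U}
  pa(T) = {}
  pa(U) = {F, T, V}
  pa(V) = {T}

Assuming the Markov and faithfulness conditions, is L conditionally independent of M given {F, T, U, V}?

No

There are 4 undirected paths between L and M; checking each against the conditioning set {F, T, U, V}:
Path 1: L → E → Q → M
  E is a chain and E is not conditioned on; Q is a chain and Q is not conditioned on — no node blocks this path, so it is active.
Path 2: L → E → Q ← U ← V ← T → M
  Q is a collider here and neither Q nor any of its descendants is conditioned on, so the collider stays closed — the path is blocked at Q.
Path 3: L → E → Q ← U ← F → M
  Q is a collider here and neither Q nor any of its descendants is conditioned on, so the collider stays closed — the path is blocked at Q.
Path 4: L → E → Q ← U ← T → M
  Q is a collider here and neither Q nor any of its descendants is conditioned on, so the collider stays closed — the path is blocked at Q.
Because an active path exists, L and M are not d-separated.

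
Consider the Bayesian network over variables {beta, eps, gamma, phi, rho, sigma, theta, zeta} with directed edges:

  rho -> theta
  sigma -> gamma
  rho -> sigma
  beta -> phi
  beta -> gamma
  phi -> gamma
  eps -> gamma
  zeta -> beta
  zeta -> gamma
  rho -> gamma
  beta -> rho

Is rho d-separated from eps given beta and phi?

Yes

There are 5 undirected paths between rho and eps; checking each against the conditioning set {beta, phi}:
  1. rho → sigma → gamma ← eps — sigma:chain[open]; gamma:collider[blocks] ⇒ blocked
  2. rho ← beta → phi → gamma ← eps — beta:fork[blocks]; phi:chain[blocks]; gamma:collider[blocks] ⇒ blocked
  3. rho ← beta ← zeta → gamma ← eps — beta:chain[blocks]; zeta:fork[open]; gamma:collider[blocks] ⇒ blocked
  4. rho ← beta → gamma ← eps — beta:fork[blocks]; gamma:collider[blocks] ⇒ blocked
  5. rho → gamma ← eps — gamma:collider[blocks] ⇒ blocked
All paths are blocked; rho ⊥ eps | {beta, phi} holds.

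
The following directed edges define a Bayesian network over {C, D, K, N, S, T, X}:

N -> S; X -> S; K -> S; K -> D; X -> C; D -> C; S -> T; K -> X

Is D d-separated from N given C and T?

Enumerating the 4 paths from D to N and testing each for blocking by {C, T}:
Path 1: D → C ← X → S ← N
  C is a collider and C is conditioned on, which opens it; X is a fork and X is not conditioned on; S is a collider and its descendant T is conditioned on, which opens it — no node blocks this path, so it is active.
Path 2: D → C ← X ← K → S ← N
  C is a collider and C is conditioned on, which opens it; X is a chain and X is not conditioned on; K is a fork and K is not conditioned on; S is a collider and its descendant T is conditioned on, which opens it — no node blocks this path, so it is active.
Path 3: D ← K → X → S ← N
  K is a fork and K is not conditioned on; X is a chain and X is not conditioned on; S is a collider and its descendant T is conditioned on, which opens it — no node blocks this path, so it is active.
Path 4: D ← K → S ← N
  K is a fork and K is not conditioned on; S is a collider and its descendant T is conditioned on, which opens it — no node blocks this path, so it is active.
Because an active path exists, D and N are not d-separated.

No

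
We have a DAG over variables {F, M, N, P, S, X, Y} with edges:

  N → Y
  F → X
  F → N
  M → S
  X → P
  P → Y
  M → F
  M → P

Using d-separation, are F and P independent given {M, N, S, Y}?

There are 3 undirected paths between F and P; checking each against the conditioning set {M, N, S, Y}:
Path 1: F → X → P
  X is a chain and X is not conditioned on — no node blocks this path, so it is active.
Path 2: F ← M → P
  M is a fork here and M is conditioned on, so the path is blocked at M.
Path 3: F → N → Y ← P
  N is a chain here and N is conditioned on, so the path is blocked at N.
Since the path F → X → P is active, F and P are not d-separated given {M, N, S, Y}.

No — F and P are not d-separated given {M, N, S, Y}.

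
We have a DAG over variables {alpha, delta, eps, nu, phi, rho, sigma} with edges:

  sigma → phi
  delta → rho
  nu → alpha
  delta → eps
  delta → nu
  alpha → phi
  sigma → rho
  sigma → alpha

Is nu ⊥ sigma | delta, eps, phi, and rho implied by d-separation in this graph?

No

Enumerating the 3 paths from nu to sigma and testing each for blocking by {delta, eps, phi, rho}:
  1. nu ← delta → rho ← sigma — delta:fork[blocks]; rho:collider[open] ⇒ blocked
  2. nu → alpha ← sigma — alpha:collider[open] ⇒ active
  3. nu → alpha → phi ← sigma — alpha:chain[open]; phi:collider[open] ⇒ active
Since the path nu → alpha ← sigma is active, nu and sigma are not d-separated given {delta, eps, phi, rho}.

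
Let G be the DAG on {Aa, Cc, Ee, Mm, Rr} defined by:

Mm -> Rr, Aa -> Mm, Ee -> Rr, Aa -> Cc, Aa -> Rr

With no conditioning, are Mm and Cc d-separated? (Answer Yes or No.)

No

Enumerating the 2 paths from Mm to Cc and testing each for blocking by ∅:
Path 1: Mm → Rr ← Aa → Cc
  Rr is a collider here and neither Rr nor any of its descendants is conditioned on, so the collider stays closed — the path is blocked at Rr.
Path 2: Mm ← Aa → Cc
  Aa is a fork and Aa is not conditioned on — no node blocks this path, so it is active.
Since the path Mm ← Aa → Cc is active, Mm and Cc are not d-separated given ∅.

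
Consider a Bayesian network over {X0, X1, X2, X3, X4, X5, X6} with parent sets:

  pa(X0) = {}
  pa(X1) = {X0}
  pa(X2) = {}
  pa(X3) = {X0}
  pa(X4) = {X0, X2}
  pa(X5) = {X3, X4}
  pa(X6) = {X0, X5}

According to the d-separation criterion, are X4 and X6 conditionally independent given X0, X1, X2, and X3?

We examine all 4 paths between X4 and X6:
Path 1: X4 ← X0 → X6
  X0 is a fork here and X0 is conditioned on, so the path is blocked at X0.
Path 2: X4 ← X0 → X3 → X5 → X6
  X0 is a fork here and X0 is conditioned on, so the path is blocked at X0.
Path 3: X4 → X5 → X6
  X5 is a chain and X5 is not conditioned on — no node blocks this path, so it is active.
Path 4: X4 → X5 ← X3 ← X0 → X6
  X5 is a collider here and neither X5 nor any of its descendants is conditioned on, so the collider stays closed — the path is blocked at X5.
At least one path is unblocked, so d-separation fails.

No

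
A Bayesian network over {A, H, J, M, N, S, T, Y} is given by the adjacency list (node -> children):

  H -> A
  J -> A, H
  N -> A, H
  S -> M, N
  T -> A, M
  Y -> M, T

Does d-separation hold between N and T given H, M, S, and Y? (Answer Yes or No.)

Yes

There are 5 undirected paths between N and T; checking each against the conditioning set {H, M, S, Y}:
  1. N ← S → M ← T — S:fork[blocks]; M:collider[open] ⇒ blocked
  2. N ← S → M ← Y → T — S:fork[blocks]; M:collider[open]; Y:fork[blocks] ⇒ blocked
  3. N → A ← T — A:collider[blocks] ⇒ blocked
  4. N → H → A ← T — H:chain[blocks]; A:collider[blocks] ⇒ blocked
  5. N → H ← J → A ← T — H:collider[open]; J:fork[open]; A:collider[blocks] ⇒ blocked
Since every path is blocked, d-separation holds.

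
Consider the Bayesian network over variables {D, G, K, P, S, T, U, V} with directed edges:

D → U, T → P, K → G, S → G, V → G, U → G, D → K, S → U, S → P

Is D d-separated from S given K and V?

Yes

4 paths connect D and S; each must be blocked for d-separation to hold:
  1. D → U ← S — U:collider[blocks] ⇒ blocked
  2. D → U → G ← S — U:chain[open]; G:collider[blocks] ⇒ blocked
  3. D → K → G ← U ← S — K:chain[blocks]; G:collider[blocks]; U:chain[open] ⇒ blocked
  4. D → K → G ← S — K:chain[blocks]; G:collider[blocks] ⇒ blocked
All paths are blocked; D ⊥ S | {K, V} holds.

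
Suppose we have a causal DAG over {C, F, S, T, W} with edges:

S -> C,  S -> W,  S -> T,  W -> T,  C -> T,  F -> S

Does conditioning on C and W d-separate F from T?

No

Enumerating the 3 paths from F to T and testing each for blocking by {C, W}:
  1. F → S → C → T — S:chain[open]; C:chain[blocks] ⇒ blocked
  2. F → S → W → T — S:chain[open]; W:chain[blocks] ⇒ blocked
  3. F → S → T — S:chain[open] ⇒ active
Since the path F → S → T is active, F and T are not d-separated given {C, W}.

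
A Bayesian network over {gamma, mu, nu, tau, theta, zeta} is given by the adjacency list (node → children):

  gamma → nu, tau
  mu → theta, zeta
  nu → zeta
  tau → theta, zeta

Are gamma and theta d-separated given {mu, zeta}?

No

Enumerating the 4 paths from gamma to theta and testing each for blocking by {mu, zeta}:
Path 1: gamma → tau → zeta ← mu → theta
  mu is a fork here and mu is conditioned on, so the path is blocked at mu.
Path 2: gamma → tau → theta
  tau is a chain and tau is not conditioned on — no node blocks this path, so it is active.
Path 3: gamma → nu → zeta ← mu → theta
  mu is a fork here and mu is conditioned on, so the path is blocked at mu.
Path 4: gamma → nu → zeta ← tau → theta
  nu is a chain and nu is not conditioned on; zeta is a collider and zeta is conditioned on, which opens it; tau is a fork and tau is not conditioned on — no node blocks this path, so it is active.
Because an active path exists, gamma and theta are not d-separated.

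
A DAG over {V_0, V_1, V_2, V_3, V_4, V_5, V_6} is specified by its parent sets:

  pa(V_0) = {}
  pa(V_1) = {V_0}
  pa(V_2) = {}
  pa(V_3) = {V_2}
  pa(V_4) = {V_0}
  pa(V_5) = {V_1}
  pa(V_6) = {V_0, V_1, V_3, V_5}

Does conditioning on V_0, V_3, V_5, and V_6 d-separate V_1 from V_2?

There are 3 undirected paths between V_1 and V_2; checking each against the conditioning set {V_0, V_3, V_5, V_6}:
Path 1: V_1 → V_6 ← V_3 ← V_2
  V_3 is a chain here and V_3 is conditioned on, so the path is blocked at V_3.
Path 2: V_1 ← V_0 → V_6 ← V_3 ← V_2
  V_0 is a fork here and V_0 is conditioned on, so the path is blocked at V_0.
Path 3: V_1 → V_5 → V_6 ← V_3 ← V_2
  V_5 is a chain here and V_5 is conditioned on, so the path is blocked at V_5.
Every path is blocked, so V_1 and V_2 are d-separated given {V_0, V_3, V_5, V_6}.

Yes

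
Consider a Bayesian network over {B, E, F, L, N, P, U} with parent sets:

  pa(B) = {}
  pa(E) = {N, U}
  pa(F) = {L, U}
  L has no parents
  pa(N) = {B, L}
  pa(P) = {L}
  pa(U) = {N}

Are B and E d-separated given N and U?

Enumerating the 3 paths from B to E and testing each for blocking by {N, U}:
Path 1: B → N → U → E
  N is a chain here and N is conditioned on, so the path is blocked at N.
Path 2: B → N → E
  N is a chain here and N is conditioned on, so the path is blocked at N.
Path 3: B → N ← L → F ← U → E
  F is a collider here and neither F nor any of its descendants is conditioned on, so the collider stays closed — the path is blocked at F.
Every path is blocked, so B and E are d-separated given {N, U}.

Yes — B and E are d-separated given {N, U}.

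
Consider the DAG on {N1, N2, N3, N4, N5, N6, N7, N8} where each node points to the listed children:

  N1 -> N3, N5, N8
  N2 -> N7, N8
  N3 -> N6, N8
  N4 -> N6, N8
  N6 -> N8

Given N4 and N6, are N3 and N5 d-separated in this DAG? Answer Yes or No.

4 paths connect N3 and N5; each must be blocked for d-separation to hold:
  1. N3 → N6 ← N4 → N8 ← N1 → N5 — N6:collider[open]; N4:fork[blocks]; N8:collider[blocks]; N1:fork[open] ⇒ blocked
  2. N3 → N6 → N8 ← N1 → N5 — N6:chain[blocks]; N8:collider[blocks]; N1:fork[open] ⇒ blocked
  3. N3 ← N1 → N5 — N1:fork[open] ⇒ active
  4. N3 → N8 ← N1 → N5 — N8:collider[blocks]; N1:fork[open] ⇒ blocked
Because an active path exists, N3 and N5 are not d-separated.

No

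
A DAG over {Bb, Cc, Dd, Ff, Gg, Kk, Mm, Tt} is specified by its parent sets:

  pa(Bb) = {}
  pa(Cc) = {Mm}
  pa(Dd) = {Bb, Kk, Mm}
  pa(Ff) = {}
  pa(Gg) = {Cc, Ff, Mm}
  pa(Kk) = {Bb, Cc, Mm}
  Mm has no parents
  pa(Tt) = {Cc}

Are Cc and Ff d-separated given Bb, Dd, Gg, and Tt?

No

5 paths connect Cc and Ff; each must be blocked for d-separation to hold:
Path 1: Cc → Gg ← Ff
  Gg is a collider and Gg is conditioned on, which opens it — no node blocks this path, so it is active.
Path 2: Cc → Kk → Dd ← Mm → Gg ← Ff
  Kk is a chain and Kk is not conditioned on; Dd is a collider and Dd is conditioned on, which opens it; Mm is a fork and Mm is not conditioned on; Gg is a collider and Gg is conditioned on, which opens it — no node blocks this path, so it is active.
Path 3: Cc → Kk ← Mm → Gg ← Ff
  Kk is a collider and its descendant Dd is conditioned on, which opens it; Mm is a fork and Mm is not conditioned on; Gg is a collider and Gg is conditioned on, which opens it — no node blocks this path, so it is active.
Path 4: Cc → Kk ← Bb → Dd ← Mm → Gg ← Ff
  Bb is a fork here and Bb is conditioned on, so the path is blocked at Bb.
Path 5: Cc ← Mm → Gg ← Ff
  Mm is a fork and Mm is not conditioned on; Gg is a collider and Gg is conditioned on, which opens it — no node blocks this path, so it is active.
Since the path Cc → Gg ← Ff is active, Cc and Ff are not d-separated given {Bb, Dd, Gg, Tt}.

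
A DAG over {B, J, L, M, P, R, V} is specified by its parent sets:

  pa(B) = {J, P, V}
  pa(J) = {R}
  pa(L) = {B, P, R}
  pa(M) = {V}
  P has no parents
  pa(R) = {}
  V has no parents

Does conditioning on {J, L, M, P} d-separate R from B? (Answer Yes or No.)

We examine all 3 paths between R and B:
  1. R → L ← P → B — L:collider[open]; P:fork[blocks] ⇒ blocked
  2. R → L ← B — L:collider[open] ⇒ active
  3. R → J → B — J:chain[blocks] ⇒ blocked
Because an active path exists, R and B are not d-separated.

No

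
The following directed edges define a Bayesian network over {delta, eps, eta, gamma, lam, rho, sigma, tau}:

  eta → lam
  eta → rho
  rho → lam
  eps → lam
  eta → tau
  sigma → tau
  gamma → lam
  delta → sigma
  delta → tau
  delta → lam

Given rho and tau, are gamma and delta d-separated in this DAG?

Yes

We examine all 5 paths between gamma and delta:
Path 1: gamma → lam ← rho ← eta → tau ← delta
  lam is a collider here and neither lam nor any of its descendants is conditioned on, so the collider stays closed — the path is blocked at lam.
Path 2: gamma → lam ← rho ← eta → tau ← sigma ← delta
  lam is a collider here and neither lam nor any of its descendants is conditioned on, so the collider stays closed — the path is blocked at lam.
Path 3: gamma → lam ← delta
  lam is a collider here and neither lam nor any of its descendants is conditioned on, so the collider stays closed — the path is blocked at lam.
Path 4: gamma → lam ← eta → tau ← delta
  lam is a collider here and neither lam nor any of its descendants is conditioned on, so the collider stays closed — the path is blocked at lam.
Path 5: gamma → lam ← eta → tau ← sigma ← delta
  lam is a collider here and neither lam nor any of its descendants is conditioned on, so the collider stays closed — the path is blocked at lam.
Every path is blocked, so gamma and delta are d-separated given {rho, tau}.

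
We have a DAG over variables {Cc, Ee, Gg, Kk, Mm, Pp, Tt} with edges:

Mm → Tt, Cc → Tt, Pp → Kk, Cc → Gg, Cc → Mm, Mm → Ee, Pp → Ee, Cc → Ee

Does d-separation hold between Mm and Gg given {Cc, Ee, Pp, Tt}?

We examine all 3 paths between Mm and Gg:
  1. Mm ← Cc → Gg — Cc:fork[blocks] ⇒ blocked
  2. Mm → Ee ← Cc → Gg — Ee:collider[open]; Cc:fork[blocks] ⇒ blocked
  3. Mm → Tt ← Cc → Gg — Tt:collider[open]; Cc:fork[blocks] ⇒ blocked
Every path is blocked, so Mm and Gg are d-separated given {Cc, Ee, Pp, Tt}.

Yes — Mm and Gg are d-separated given {Cc, Ee, Pp, Tt}.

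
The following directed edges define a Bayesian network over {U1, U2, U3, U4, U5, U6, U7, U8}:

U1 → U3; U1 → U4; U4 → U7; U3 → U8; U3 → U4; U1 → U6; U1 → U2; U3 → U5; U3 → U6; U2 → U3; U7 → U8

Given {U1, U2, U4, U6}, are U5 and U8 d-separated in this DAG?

5 paths connect U5 and U8; each must be blocked for d-separation to hold:
Path 1: U5 ← U3 ← U1 → U4 → U7 → U8
  U1 is a fork here and U1 is conditioned on, so the path is blocked at U1.
Path 2: U5 ← U3 → U6 ← U1 → U4 → U7 → U8
  U1 is a fork here and U1 is conditioned on, so the path is blocked at U1.
Path 3: U5 ← U3 → U4 → U7 → U8
  U4 is a chain here and U4 is conditioned on, so the path is blocked at U4.
Path 4: U5 ← U3 → U8
  U3 is a fork and U3 is not conditioned on — no node blocks this path, so it is active.
Path 5: U5 ← U3 ← U2 ← U1 → U4 → U7 → U8
  U2 is a chain here and U2 is conditioned on, so the path is blocked at U2.
Because an active path exists, U5 and U8 are not d-separated.

No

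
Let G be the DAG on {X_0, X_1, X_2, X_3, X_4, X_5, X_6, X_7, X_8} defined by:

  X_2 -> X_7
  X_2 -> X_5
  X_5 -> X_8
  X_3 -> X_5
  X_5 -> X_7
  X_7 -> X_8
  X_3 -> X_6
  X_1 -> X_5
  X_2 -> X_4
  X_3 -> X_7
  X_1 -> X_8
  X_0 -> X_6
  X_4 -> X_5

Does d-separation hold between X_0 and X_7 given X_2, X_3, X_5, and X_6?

There are 6 undirected paths between X_0 and X_7; checking each against the conditioning set {X_2, X_3, X_5, X_6}:
  1. X_0 → X_6 ← X_3 → X_5 ← X_2 → X_7 — X_6:collider[open]; X_3:fork[blocks]; X_5:collider[open]; X_2:fork[blocks] ⇒ blocked
  2. X_0 → X_6 ← X_3 → X_5 → X_7 — X_6:collider[open]; X_3:fork[blocks]; X_5:chain[blocks] ⇒ blocked
  3. X_0 → X_6 ← X_3 → X_5 ← X_1 → X_8 ← X_7 — X_6:collider[open]; X_3:fork[blocks]; X_5:collider[open]; X_1:fork[open]; X_8:collider[blocks] ⇒ blocked
  4. X_0 → X_6 ← X_3 → X_5 → X_8 ← X_7 — X_6:collider[open]; X_3:fork[blocks]; X_5:chain[blocks]; X_8:collider[blocks] ⇒ blocked
  5. X_0 → X_6 ← X_3 → X_5 ← X_4 ← X_2 → X_7 — X_6:collider[open]; X_3:fork[blocks]; X_5:collider[open]; X_4:chain[open]; X_2:fork[blocks] ⇒ blocked
  6. X_0 → X_6 ← X_3 → X_7 — X_6:collider[open]; X_3:fork[blocks] ⇒ blocked
Every path is blocked, so X_0 and X_7 are d-separated given {X_2, X_3, X_5, X_6}.

Yes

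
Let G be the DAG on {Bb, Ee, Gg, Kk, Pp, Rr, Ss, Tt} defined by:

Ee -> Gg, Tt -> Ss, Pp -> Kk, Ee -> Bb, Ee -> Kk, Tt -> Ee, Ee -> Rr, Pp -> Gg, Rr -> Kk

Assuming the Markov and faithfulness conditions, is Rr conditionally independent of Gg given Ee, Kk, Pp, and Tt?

Yes

4 paths connect Rr and Gg; each must be blocked for d-separation to hold:
Path 1: Rr → Kk ← Pp → Gg
  Pp is a fork here and Pp is conditioned on, so the path is blocked at Pp.
Path 2: Rr → Kk ← Ee → Gg
  Ee is a fork here and Ee is conditioned on, so the path is blocked at Ee.
Path 3: Rr ← Ee → Gg
  Ee is a fork here and Ee is conditioned on, so the path is blocked at Ee.
Path 4: Rr ← Ee → Kk ← Pp → Gg
  Ee is a fork here and Ee is conditioned on, so the path is blocked at Ee.
Every path is blocked, so Rr and Gg are d-separated given {Ee, Kk, Pp, Tt}.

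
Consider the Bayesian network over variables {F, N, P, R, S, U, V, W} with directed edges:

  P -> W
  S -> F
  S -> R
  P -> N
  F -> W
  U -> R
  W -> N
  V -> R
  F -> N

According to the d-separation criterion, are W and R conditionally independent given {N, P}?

We examine all 3 paths between W and R:
Path 1: W ← F ← S → R
  F is a chain and F is not conditioned on; S is a fork and S is not conditioned on — no node blocks this path, so it is active.
Path 2: W → N ← F ← S → R
  N is a collider and N is conditioned on, which opens it; F is a chain and F is not conditioned on; S is a fork and S is not conditioned on — no node blocks this path, so it is active.
Path 3: W ← P → N ← F ← S → R
  P is a fork here and P is conditioned on, so the path is blocked at P.
Since the path W ← F ← S → R is active, W and R are not d-separated given {N, P}.

No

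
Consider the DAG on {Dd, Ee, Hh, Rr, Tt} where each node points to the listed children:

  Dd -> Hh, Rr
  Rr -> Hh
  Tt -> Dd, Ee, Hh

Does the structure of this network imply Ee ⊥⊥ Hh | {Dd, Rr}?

No

There are 3 undirected paths between Ee and Hh; checking each against the conditioning set {Dd, Rr}:
Path 1: Ee ← Tt → Hh
  Tt is a fork and Tt is not conditioned on — no node blocks this path, so it is active.
Path 2: Ee ← Tt → Dd → Rr → Hh
  Dd is a chain here and Dd is conditioned on, so the path is blocked at Dd.
Path 3: Ee ← Tt → Dd → Hh
  Dd is a chain here and Dd is conditioned on, so the path is blocked at Dd.
Because an active path exists, Ee and Hh are not d-separated.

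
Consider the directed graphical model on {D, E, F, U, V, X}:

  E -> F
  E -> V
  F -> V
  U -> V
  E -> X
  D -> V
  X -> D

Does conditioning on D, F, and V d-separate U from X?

There are 3 undirected paths between U and X; checking each against the conditioning set {D, F, V}:
Path 1: U → V ← D ← X
  D is a chain here and D is conditioned on, so the path is blocked at D.
Path 2: U → V ← E → X
  V is a collider and V is conditioned on, which opens it; E is a fork and E is not conditioned on — no node blocks this path, so it is active.
Path 3: U → V ← F ← E → X
  F is a chain here and F is conditioned on, so the path is blocked at F.
At least one path is unblocked, so d-separation fails.

No — U and X are not d-separated given {D, F, V}.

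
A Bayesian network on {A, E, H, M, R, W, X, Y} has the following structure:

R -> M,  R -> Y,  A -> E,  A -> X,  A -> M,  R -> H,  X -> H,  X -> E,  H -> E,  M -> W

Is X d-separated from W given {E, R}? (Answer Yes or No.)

No — X and W are not d-separated given {E, R}.

We examine all 6 paths between X and W:
  1. X → E ← A → M → W — E:collider[open]; A:fork[open]; M:chain[open] ⇒ active
  2. X → E ← H ← R → M → W — E:collider[open]; H:chain[open]; R:fork[blocks]; M:chain[open] ⇒ blocked
  3. X ← A → E ← H ← R → M → W — A:fork[open]; E:collider[open]; H:chain[open]; R:fork[blocks]; M:chain[open] ⇒ blocked
  4. X ← A → M → W — A:fork[open]; M:chain[open] ⇒ active
  5. X → H → E ← A → M → W — H:chain[open]; E:collider[open]; A:fork[open]; M:chain[open] ⇒ active
  6. X → H ← R → M → W — H:collider[open]; R:fork[blocks]; M:chain[open] ⇒ blocked
At least one path is unblocked, so d-separation fails.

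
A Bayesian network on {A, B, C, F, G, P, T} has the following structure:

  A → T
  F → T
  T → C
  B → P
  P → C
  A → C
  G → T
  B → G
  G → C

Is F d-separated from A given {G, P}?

There are 4 undirected paths between F and A; checking each against the conditioning set {G, P}:
Path 1: F → T ← A
  T is a collider here and neither T nor any of its descendants is conditioned on, so the collider stays closed — the path is blocked at T.
Path 2: F → T ← G ← B → P → C ← A
  T is a collider here and neither T nor any of its descendants is conditioned on, so the collider stays closed — the path is blocked at T.
Path 3: F → T ← G → C ← A
  T is a collider here and neither T nor any of its descendants is conditioned on, so the collider stays closed — the path is blocked at T.
Path 4: F → T → C ← A
  C is a collider here and neither C nor any of its descendants is conditioned on, so the collider stays closed — the path is blocked at C.
All paths are blocked; F ⊥ A | {G, P} holds.

Yes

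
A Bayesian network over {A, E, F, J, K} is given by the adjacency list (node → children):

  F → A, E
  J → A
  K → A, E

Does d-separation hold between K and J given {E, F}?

Enumerating the 2 paths from K to J and testing each for blocking by {E, F}:
  1. K → A ← J — A:collider[blocks] ⇒ blocked
  2. K → E ← F → A ← J — E:collider[open]; F:fork[blocks]; A:collider[blocks] ⇒ blocked
Every path is blocked, so K and J are d-separated given {E, F}.

Yes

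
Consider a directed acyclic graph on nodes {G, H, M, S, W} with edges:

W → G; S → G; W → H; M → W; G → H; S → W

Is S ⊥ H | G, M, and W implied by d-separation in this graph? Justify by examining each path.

4 paths connect S and H; each must be blocked for d-separation to hold:
Path 1: S → G ← W → H
  W is a fork here and W is conditioned on, so the path is blocked at W.
Path 2: S → G → H
  G is a chain here and G is conditioned on, so the path is blocked at G.
Path 3: S → W → G → H
  W is a chain here and W is conditioned on, so the path is blocked at W.
Path 4: S → W → H
  W is a chain here and W is conditioned on, so the path is blocked at W.
All paths are blocked; S ⊥ H | {G, M, W} holds.

Yes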